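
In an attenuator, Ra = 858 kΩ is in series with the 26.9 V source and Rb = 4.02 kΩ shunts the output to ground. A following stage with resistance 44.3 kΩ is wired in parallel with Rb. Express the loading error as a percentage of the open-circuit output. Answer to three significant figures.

The divider's output (Thévenin) resistance is Ra‖Rb = 4.001 kΩ.
Fractional drop under load = R_th/(R_th + R_L) = 4.001 / (4.001 + 44.3) = 0.08284.
So the output falls by 8.28 %.

8.28 %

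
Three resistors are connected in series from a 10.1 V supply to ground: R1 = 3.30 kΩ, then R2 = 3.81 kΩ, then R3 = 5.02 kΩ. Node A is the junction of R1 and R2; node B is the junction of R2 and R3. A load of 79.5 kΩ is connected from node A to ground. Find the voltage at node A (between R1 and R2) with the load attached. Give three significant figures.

V ≈ 7.14 V

Below node A the series string R2+R3 = 8.830 kΩ sits in parallel with the 79.5 kΩ load: 7.947 kΩ.
V_A = 10.1 × 7.947/(3.30 + 7.947) = 7.14 V.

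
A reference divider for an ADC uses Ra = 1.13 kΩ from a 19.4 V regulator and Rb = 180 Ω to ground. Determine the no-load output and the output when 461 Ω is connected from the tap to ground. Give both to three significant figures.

Open-circuit: V = 19.4 × 180/(1130 + 180) = 2.67 V.
With the load, Rb becomes Rb‖R_L = 129.5 Ω, so V = 19.4 × 129.5/1259 = 1.99 V.

Unloaded: 2.67 V; loaded: 1.99 V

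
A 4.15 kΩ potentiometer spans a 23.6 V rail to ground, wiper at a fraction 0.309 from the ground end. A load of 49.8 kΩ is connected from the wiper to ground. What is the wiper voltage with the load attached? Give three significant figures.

The wiper splits the pot into (1−α)R = 2.868 kΩ above and αR = 1.282 kΩ below.
Lower section ‖ load = 1.250 kΩ.
V_wiper = 23.6 × 1.250/(2.868 + 1.250) = 7.16 V.

V ≈ 7.16 V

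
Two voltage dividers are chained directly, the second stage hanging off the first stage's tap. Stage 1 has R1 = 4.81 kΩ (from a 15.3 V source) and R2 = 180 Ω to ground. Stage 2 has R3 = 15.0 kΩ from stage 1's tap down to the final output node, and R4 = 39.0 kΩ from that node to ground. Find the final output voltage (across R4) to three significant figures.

Stage 2 presents R3+R4 = 54000 Ω as a load on stage 1's tap.
Stage 1's lower leg becomes R2‖(R3+R4) = 179.4 Ω, so V_mid = 15.3 × 179.4/4989 = 0.5501 V.
Stage 2 is itself unloaded: V_out = V_mid × R4/(R3+R4) = 0.5501 × 39000/54000 = 0.397 V.

V_out ≈ 0.397 V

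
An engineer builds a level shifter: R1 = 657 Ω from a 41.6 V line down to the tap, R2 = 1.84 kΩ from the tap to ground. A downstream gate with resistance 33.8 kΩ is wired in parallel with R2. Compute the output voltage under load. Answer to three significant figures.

The load sits in parallel with R2: R2‖R_L = (1840 × 33800) / (1840 + 33800) = 1745 Ω.
V_out = 41.6 × 1745 / (657 + 1745) = 41.6 × 1745/2402 = 30.2 V.

V_out ≈ 30.2 V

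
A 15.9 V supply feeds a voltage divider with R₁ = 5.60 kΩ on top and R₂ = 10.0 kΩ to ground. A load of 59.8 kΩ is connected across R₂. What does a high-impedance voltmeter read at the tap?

The load sits in parallel with R₂: R₂‖R_L = (10.0 × 59.8) / (10.0 + 59.8) = 8.567 kΩ.
V_out = 15.9 × 8.567 / (5.60 + 8.567) = 15.9 × 8.567/14.17 = 9.62 V.
(Unloaded it would have been 10.2 V.)

V_out ≈ 9.62 V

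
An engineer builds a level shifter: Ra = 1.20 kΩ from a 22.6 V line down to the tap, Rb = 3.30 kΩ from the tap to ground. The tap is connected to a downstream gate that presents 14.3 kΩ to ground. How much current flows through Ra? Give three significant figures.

I ≈ 5.82 mA

Rb‖R_L = 2.681 kΩ, so the source sees Ra + Rb‖R_L = 3.881 kΩ.
I = 22.6 V / 3.881 kΩ = 5.82 mA.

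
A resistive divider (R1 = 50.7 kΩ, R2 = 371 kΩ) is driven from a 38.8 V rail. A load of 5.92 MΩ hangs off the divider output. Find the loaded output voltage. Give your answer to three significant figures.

V_out ≈ 33.9 V

The load sits in parallel with R2: R2‖R_L = (371 × 5920) / (371 + 5920) = 349.1 kΩ.
V_out = 38.8 × 349.1 / (50.7 + 349.1) = 38.8 × 349.1/399.8 = 33.9 V.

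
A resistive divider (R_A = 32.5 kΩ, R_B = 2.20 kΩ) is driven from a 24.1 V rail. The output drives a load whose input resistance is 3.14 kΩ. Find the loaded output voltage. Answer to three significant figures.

V_out ≈ 0.923 V

The load sits in parallel with R_B: R_B‖R_L = (2.20 × 3.14) / (2.20 + 3.14) = 1.294 kΩ.
V_out = 24.1 × 1.294 / (32.5 + 1.294) = 24.1 × 1.294/33.79 = 0.923 V.
(Unloaded it would have been 1.53 V.)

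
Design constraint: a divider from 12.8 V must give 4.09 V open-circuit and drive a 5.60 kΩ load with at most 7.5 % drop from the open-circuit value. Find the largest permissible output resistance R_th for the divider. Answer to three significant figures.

R_th ≤ 454 Ω

Loading drop = R_th/(R_th + R_L) ≤ 0.0750, so R_th ≤ R_L · ε/(1−ε) = 5.60 kΩ × 0.0750/0.9250 = 454 Ω.
(Any R1, R2 with R2/(R1+R2) = 0.320 and R1‖R2 ≤ 454 Ω will meet the spec.)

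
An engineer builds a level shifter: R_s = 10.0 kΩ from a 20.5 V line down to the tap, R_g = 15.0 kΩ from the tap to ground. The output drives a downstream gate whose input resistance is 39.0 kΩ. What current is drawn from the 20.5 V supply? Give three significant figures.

I ≈ 0.984 mA

R_g‖R_L = 10.83 kΩ, so the source sees R_s + R_g‖R_L = 20.83 kΩ.
I = 20.5 V / 20.83 kΩ = 0.984 mA.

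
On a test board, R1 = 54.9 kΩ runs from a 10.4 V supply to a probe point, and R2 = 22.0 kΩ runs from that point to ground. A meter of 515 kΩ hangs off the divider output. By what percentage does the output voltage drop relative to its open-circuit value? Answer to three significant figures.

2.96 %

The divider's output (Thévenin) resistance is R1‖R2 = 15.71 kΩ.
Fractional drop under load = R_th/(R_th + R_L) = 15.71 / (15.71 + 515) = 0.02959.
So the output falls by 2.96 %.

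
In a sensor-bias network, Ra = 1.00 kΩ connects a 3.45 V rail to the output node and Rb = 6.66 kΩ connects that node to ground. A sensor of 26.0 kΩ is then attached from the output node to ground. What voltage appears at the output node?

The load sits in parallel with Rb: Rb‖R_L = (6.66 × 26.0) / (6.66 + 26.0) = 5.302 kΩ.
V_out = 3.45 × 5.302 / (1.00 + 5.302) = 3.45 × 5.302/6.302 = 2.90 V.
(Unloaded it would have been 3.00 V.)

V_out ≈ 2.90 V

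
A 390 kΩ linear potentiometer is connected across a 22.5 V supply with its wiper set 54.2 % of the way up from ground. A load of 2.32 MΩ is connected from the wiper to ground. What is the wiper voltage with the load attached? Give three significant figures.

V ≈ 11.7 V

The wiper splits the pot into (1−α)R = 178.6 kΩ above and αR = 211.4 kΩ below.
Lower section ‖ load = 193.7 kΩ.
V_wiper = 22.5 × 193.7/(178.6 + 193.7) = 11.7 V.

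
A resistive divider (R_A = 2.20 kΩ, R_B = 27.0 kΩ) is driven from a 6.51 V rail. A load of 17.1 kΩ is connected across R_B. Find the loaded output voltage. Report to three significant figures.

The load sits in parallel with R_B: R_B‖R_L = (27.0 × 17.1) / (27.0 + 17.1) = 10.47 kΩ.
V_out = 6.51 × 10.47 / (2.20 + 10.47) = 6.51 × 10.47/12.67 = 5.38 V.

V_out ≈ 5.38 V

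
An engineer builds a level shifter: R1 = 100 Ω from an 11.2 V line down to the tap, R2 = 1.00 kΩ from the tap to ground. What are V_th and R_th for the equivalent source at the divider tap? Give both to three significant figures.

V_th = 10.2 V, R_th = 90.9 Ω

V_th is the open-circuit tap voltage: 11.2 × 1000/(100 + 1000) = 10.2 V.
With the supply zeroed, R1 and R2 appear in parallel from the tap: R_th = R1‖R2 = (100 × 1000)/1100 = 90.9 Ω.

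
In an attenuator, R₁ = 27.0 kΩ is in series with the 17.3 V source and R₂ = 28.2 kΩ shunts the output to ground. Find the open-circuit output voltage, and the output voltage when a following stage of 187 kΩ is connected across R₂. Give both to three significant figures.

Unloaded: 8.84 V; loaded: 8.23 V

Open-circuit: V = 17.3 × 28.2/(27.0 + 28.2) = 8.84 V.
With the load, R₂ becomes R₂‖R_L = 24.50 kΩ, so V = 17.3 × 24.50/51.50 = 8.23 V.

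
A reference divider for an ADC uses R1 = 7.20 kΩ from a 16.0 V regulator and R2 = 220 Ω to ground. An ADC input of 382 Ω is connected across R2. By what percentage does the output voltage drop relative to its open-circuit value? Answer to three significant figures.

The divider's output (Thévenin) resistance is R1‖R2 = 213.5 Ω.
Fractional drop under load = R_th/(R_th + R_L) = 213.5 / (213.5 + 382) = 0.3585.
So the output falls by 35.8 %.

35.8 %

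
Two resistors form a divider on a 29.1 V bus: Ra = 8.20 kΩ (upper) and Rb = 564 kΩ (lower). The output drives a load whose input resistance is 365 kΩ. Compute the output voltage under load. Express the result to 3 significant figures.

The load sits in parallel with Rb: Rb‖R_L = (564 × 365) / (564 + 365) = 221.6 kΩ.
V_out = 29.1 × 221.6 / (8.20 + 221.6) = 29.1 × 221.6/229.8 = 28.1 V.

V_out ≈ 28.1 V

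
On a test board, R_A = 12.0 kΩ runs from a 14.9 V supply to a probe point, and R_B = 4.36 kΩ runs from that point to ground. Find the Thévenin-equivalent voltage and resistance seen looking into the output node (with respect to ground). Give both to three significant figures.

V_th = 3.97 V, R_th = 3.20 kΩ

V_th is the open-circuit tap voltage: 14.9 × 4.36/(12.0 + 4.36) = 3.97 V.
With the supply zeroed, R_A and R_B appear in parallel from the tap: R_th = R_A‖R_B = (12.0 × 4.36)/16.36 = 3.20 kΩ.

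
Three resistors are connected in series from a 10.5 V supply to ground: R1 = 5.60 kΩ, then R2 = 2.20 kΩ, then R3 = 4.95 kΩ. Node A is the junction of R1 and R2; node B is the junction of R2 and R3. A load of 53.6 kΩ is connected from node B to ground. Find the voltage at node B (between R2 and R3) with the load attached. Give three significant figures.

V ≈ 3.86 V

At node B, R3 is in parallel with the load: R3‖R_L = 4.532 kΩ.
Below node A the resistance is R2 + (R3‖R_L) = 6.732 kΩ, so V_A = 10.5 × 6.732/12.33 = 5.732 V.
Then V_B = V_A × (R3‖R_L)/(R2 + R3‖R_L) = 5.732 × 4.532/6.732 = 3.86 V.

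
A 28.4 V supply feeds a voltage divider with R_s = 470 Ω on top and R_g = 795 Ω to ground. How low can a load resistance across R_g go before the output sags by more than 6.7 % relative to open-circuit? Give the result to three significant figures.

R_L(min) ≈ 4.11 kΩ

Output resistance R_th = R_s‖R_g = (470 × 795)/1265 = 295.4 Ω.
The fractional drop is R_th/(R_th + R_L); requiring this ≤ 0.0670 gives R_L ≥ R_th(1/0.0670 − 1) = 295.4 × 13.93 = 4.11 kΩ.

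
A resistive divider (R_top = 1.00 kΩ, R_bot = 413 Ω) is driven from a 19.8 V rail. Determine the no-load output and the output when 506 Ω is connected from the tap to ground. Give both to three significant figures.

Open-circuit: V = 19.8 × 413/(1000 + 413) = 5.79 V.
With the load, R_bot becomes R_bot‖R_L = 227.4 Ω, so V = 19.8 × 227.4/1227 = 3.67 V.

Unloaded: 5.79 V; loaded: 3.67 V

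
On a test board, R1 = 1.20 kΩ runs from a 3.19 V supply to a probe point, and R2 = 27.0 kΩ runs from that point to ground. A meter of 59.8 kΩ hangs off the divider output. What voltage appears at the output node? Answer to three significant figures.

The load sits in parallel with R2: R2‖R_L = (27.0 × 59.8) / (27.0 + 59.8) = 18.60 kΩ.
V_out = 3.19 × 18.60 / (1.20 + 18.60) = 3.19 × 18.60/19.80 = 3.00 V.

V_out ≈ 3.00 V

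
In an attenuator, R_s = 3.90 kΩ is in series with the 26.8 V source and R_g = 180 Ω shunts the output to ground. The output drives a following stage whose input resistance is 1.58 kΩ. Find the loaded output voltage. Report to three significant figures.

V_out ≈ 1.07 V

The load sits in parallel with R_g: R_g‖R_L = (180 × 1580) / (180 + 1580) = 161.6 Ω.
V_out = 26.8 × 161.6 / (3900 + 161.6) = 26.8 × 161.6/4062 = 1.07 V.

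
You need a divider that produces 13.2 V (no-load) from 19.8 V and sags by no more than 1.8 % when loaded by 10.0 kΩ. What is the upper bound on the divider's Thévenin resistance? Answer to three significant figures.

R_th ≤ 183 Ω

Loading drop = R_th/(R_th + R_L) ≤ 0.0180, so R_th ≤ R_L · ε/(1−ε) = 10.0 kΩ × 0.0180/0.9820 = 183 Ω.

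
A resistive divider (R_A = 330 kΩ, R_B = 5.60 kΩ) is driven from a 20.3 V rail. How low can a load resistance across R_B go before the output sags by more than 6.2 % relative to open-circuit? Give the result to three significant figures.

Output resistance R_th = R_A‖R_B = (330 × 5.60)/335.6 = 5.507 kΩ.
The fractional drop is R_th/(R_th + R_L); requiring this ≤ 0.0620 gives R_L ≥ R_th(1/0.0620 − 1) = 5.507 × 15.13 = 83.3 kΩ.

R_L(min) ≈ 83.3 kΩ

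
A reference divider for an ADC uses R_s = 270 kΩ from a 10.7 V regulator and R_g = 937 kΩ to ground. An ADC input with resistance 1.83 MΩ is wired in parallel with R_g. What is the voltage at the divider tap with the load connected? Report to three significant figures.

V_out ≈ 7.45 V

The load sits in parallel with R_g: R_g‖R_L = (937 × 1830) / (937 + 1830) = 619.7 kΩ.
V_out = 10.7 × 619.7 / (270 + 619.7) = 10.7 × 619.7/889.7 = 7.45 V.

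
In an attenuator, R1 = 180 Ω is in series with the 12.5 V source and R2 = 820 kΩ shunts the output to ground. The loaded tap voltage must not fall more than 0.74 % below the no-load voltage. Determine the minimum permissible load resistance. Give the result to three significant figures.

Output resistance R_th = R1‖R2 = (180 × 820000)/820200 = 180.0 Ω.
The fractional drop is R_th/(R_th + R_L); requiring this ≤ 0.00740 gives R_L ≥ R_th(1/0.00740 − 1) = 180.0 × 134.1 = 24.1 kΩ.

R_L(min) ≈ 24.1 kΩ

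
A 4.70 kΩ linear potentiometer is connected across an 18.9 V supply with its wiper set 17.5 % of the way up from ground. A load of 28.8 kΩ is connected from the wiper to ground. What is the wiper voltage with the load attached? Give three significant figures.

V ≈ 3.23 V

The wiper splits the pot into (1−α)R = 3878 Ω above and αR = 822.5 Ω below.
Lower section ‖ load = 799.7 Ω.
V_wiper = 18.9 × 799.7/(3878 + 799.7) = 3.23 V.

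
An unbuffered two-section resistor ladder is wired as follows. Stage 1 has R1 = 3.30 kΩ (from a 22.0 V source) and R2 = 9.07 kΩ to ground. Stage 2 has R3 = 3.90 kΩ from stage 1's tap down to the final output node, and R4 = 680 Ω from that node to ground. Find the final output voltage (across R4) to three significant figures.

V_out ≈ 1.57 V

Stage 2 presents R3+R4 = 4580 Ω as a load on stage 1's tap.
Stage 1's lower leg becomes R2‖(R3+R4) = 3043 Ω, so V_mid = 22.0 × 3043/6343 = 10.55 V.
Stage 2 is itself unloaded: V_out = V_mid × R4/(R3+R4) = 10.55 × 680/4580 = 1.57 V.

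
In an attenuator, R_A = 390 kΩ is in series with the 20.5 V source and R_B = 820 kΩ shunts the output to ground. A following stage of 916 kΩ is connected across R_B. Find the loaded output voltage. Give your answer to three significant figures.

V_out ≈ 10.8 V

The load sits in parallel with R_B: R_B‖R_L = (820 × 916) / (820 + 916) = 432.7 kΩ.
V_out = 20.5 × 432.7 / (390 + 432.7) = 20.5 × 432.7/822.7 = 10.8 V.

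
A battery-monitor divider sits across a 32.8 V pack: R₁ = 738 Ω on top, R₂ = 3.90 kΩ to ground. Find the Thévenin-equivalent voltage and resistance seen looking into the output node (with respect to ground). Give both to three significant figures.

V_th is the open-circuit tap voltage: 32.8 × 3900/(738 + 3900) = 27.6 V.
With the supply zeroed, R₁ and R₂ appear in parallel from the tap: R_th = R₁‖R₂ = (738 × 3900)/4638 = 621 Ω.

V_th = 27.6 V, R_th = 621 Ω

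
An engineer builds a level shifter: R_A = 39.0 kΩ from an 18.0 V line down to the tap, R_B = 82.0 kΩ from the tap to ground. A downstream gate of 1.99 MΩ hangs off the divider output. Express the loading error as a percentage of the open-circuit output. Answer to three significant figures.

The divider's output (Thévenin) resistance is R_A‖R_B = 26.43 kΩ.
Fractional drop under load = R_th/(R_th + R_L) = 26.43 / (26.43 + 1990) = 0.01311.
So the output falls by 1.31 %.

1.31 %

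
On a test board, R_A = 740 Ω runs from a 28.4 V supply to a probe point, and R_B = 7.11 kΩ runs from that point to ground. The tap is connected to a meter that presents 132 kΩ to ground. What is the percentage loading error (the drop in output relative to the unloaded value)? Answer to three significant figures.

0.505 %

The divider's output (Thévenin) resistance is R_A‖R_B = 670.2 Ω.
Fractional drop under load = R_th/(R_th + R_L) = 670.2 / (670.2 + 132000) = 0.005052.
So the output falls by 0.505 %.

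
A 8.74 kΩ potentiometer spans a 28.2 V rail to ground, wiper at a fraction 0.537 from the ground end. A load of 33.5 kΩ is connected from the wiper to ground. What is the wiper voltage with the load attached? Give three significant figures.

The wiper splits the pot into (1−α)R = 4.047 kΩ above and αR = 4.693 kΩ below.
Lower section ‖ load = 4.117 kΩ.
V_wiper = 28.2 × 4.117/(4.047 + 4.117) = 14.2 V.

V ≈ 14.2 V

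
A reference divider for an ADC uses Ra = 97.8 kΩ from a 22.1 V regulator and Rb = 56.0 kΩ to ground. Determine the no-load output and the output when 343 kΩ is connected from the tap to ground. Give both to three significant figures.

Open-circuit: V = 22.1 × 56.0/(97.8 + 56.0) = 8.05 V.
With the load, Rb becomes Rb‖R_L = 48.14 kΩ, so V = 22.1 × 48.14/145.9 = 7.29 V.

Unloaded: 8.05 V; loaded: 7.29 V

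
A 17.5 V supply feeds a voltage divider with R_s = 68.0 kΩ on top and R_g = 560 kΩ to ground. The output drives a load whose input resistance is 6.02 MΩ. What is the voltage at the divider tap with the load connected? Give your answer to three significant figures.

The load sits in parallel with R_g: R_g‖R_L = (560 × 6020) / (560 + 6020) = 512.3 kΩ.
V_out = 17.5 × 512.3 / (68.0 + 512.3) = 17.5 × 512.3/580.3 = 15.4 V.
(Unloaded it would have been 15.6 V.)

V_out ≈ 15.4 V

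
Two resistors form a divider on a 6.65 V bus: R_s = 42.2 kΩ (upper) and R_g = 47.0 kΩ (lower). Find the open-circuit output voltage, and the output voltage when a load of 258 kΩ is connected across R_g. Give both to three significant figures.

Open-circuit: V = 6.65 × 47.0/(42.2 + 47.0) = 3.50 V.
With the load, R_g becomes R_g‖R_L = 39.76 kΩ, so V = 6.65 × 39.76/81.96 = 3.23 V.

Unloaded: 3.50 V; loaded: 3.23 V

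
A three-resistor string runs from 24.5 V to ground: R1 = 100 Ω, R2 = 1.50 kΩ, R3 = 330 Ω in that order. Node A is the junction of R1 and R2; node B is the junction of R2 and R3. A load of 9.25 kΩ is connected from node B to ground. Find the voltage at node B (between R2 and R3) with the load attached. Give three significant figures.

V ≈ 4.07 V

At node B, R3 is in parallel with the load: R3‖R_L = 318.6 Ω.
Below node A the resistance is R2 + (R3‖R_L) = 1819 Ω, so V_A = 24.5 × 1819/1919 = 23.22 V.
Then V_B = V_A × (R3‖R_L)/(R2 + R3‖R_L) = 23.22 × 318.6/1819 = 4.07 V.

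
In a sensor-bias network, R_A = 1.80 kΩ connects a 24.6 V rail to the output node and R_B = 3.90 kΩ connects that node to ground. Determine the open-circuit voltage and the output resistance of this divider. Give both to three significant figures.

V_th = 16.8 V, R_th = 1.23 kΩ

V_th is the open-circuit tap voltage: 24.6 × 3.90/(1.80 + 3.90) = 16.8 V.
With the supply zeroed, R_A and R_B appear in parallel from the tap: R_th = R_A‖R_B = (1.80 × 3.90)/5.700 = 1.23 kΩ.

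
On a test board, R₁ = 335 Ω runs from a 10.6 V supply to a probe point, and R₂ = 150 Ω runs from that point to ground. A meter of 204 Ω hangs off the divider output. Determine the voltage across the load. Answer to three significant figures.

V_out ≈ 2.17 V

The load sits in parallel with R₂: R₂‖R_L = (150 × 204) / (150 + 204) = 86.44 Ω.
V_out = 10.6 × 86.44 / (335 + 86.44) = 10.6 × 86.44/421.4 = 2.17 V.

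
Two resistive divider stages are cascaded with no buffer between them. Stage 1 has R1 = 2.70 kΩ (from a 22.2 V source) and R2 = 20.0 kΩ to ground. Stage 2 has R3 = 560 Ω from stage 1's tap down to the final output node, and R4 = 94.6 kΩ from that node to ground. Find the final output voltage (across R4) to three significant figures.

Stage 2 presents R3+R4 = 95160 Ω as a load on stage 1's tap.
Stage 1's lower leg becomes R2‖(R3+R4) = 16530 Ω, so V_mid = 22.2 × 16530/19230 = 19.08 V.
Stage 2 is itself unloaded: V_out = V_mid × R4/(R3+R4) = 19.08 × 94600/95160 = 19.0 V.

V_out ≈ 19.0 V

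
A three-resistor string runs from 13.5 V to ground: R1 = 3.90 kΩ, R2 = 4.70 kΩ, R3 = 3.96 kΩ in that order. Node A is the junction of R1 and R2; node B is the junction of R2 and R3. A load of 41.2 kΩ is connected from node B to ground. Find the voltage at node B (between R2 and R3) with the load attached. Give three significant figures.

At node B, R3 is in parallel with the load: R3‖R_L = 3.613 kΩ.
Below node A the resistance is R2 + (R3‖R_L) = 8.313 kΩ, so V_A = 13.5 × 8.313/12.21 = 9.189 V.
Then V_B = V_A × (R3‖R_L)/(R2 + R3‖R_L) = 9.189 × 3.613/8.313 = 3.99 V.

V ≈ 3.99 V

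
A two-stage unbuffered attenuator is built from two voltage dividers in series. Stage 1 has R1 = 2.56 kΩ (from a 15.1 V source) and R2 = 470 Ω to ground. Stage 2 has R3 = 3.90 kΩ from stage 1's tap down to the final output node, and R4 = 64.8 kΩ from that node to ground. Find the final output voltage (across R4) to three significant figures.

V_out ≈ 2.20 V

Stage 2 presents R3+R4 = 68700 Ω as a load on stage 1's tap.
Stage 1's lower leg becomes R2‖(R3+R4) = 466.8 Ω, so V_mid = 15.1 × 466.8/3027 = 2.329 V.
Stage 2 is itself unloaded: V_out = V_mid × R4/(R3+R4) = 2.329 × 64800/68700 = 2.20 V.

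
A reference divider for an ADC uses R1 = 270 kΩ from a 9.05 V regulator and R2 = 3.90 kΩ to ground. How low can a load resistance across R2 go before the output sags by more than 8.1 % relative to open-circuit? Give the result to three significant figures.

Output resistance R_th = R1‖R2 = (270 × 3.90)/273.9 = 3.844 kΩ.
The fractional drop is R_th/(R_th + R_L); requiring this ≤ 0.0810 gives R_L ≥ R_th(1/0.0810 − 1) = 3.844 × 11.35 = 43.6 kΩ.

R_L(min) ≈ 43.6 kΩ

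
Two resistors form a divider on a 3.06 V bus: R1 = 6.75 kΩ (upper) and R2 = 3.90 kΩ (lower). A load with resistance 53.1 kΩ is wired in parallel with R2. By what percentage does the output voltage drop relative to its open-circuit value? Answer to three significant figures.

4.45 %

The divider's output (Thévenin) resistance is R1‖R2 = 2.472 kΩ.
Fractional drop under load = R_th/(R_th + R_L) = 2.472 / (2.472 + 53.1) = 0.04448.
So the output falls by 4.45 %.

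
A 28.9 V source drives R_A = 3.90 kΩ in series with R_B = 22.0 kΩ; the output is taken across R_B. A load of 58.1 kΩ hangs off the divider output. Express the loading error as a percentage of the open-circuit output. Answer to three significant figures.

5.39 %

The divider's output (Thévenin) resistance is R_A‖R_B = 3.313 kΩ.
Fractional drop under load = R_th/(R_th + R_L) = 3.313 / (3.313 + 58.1) = 0.05394.
So the output falls by 5.39 %.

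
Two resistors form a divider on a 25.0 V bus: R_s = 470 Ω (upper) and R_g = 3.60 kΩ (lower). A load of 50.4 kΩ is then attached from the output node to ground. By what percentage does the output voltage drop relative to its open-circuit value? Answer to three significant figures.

The divider's output (Thévenin) resistance is R_s‖R_g = 415.7 Ω.
Fractional drop under load = R_th/(R_th + R_L) = 415.7 / (415.7 + 50400) = 0.008181.
So the output falls by 0.818 %.

0.818 %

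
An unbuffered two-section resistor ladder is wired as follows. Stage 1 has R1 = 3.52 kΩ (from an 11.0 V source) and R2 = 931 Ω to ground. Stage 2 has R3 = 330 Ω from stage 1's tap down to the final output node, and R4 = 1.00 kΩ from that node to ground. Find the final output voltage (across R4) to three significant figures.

Stage 2 presents R3+R4 = 1330 Ω as a load on stage 1's tap.
Stage 1's lower leg becomes R2‖(R3+R4) = 547.6 Ω, so V_mid = 11.0 × 547.6/4068 = 1.481 V.
Stage 2 is itself unloaded: V_out = V_mid × R4/(R3+R4) = 1.481 × 1000/1330 = 1.11 V.

V_out ≈ 1.11 V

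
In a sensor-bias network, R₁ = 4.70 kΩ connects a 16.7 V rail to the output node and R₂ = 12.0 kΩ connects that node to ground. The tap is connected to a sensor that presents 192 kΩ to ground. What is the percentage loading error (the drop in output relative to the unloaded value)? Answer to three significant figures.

The divider's output (Thévenin) resistance is R₁‖R₂ = 3.377 kΩ.
Fractional drop under load = R_th/(R_th + R_L) = 3.377 / (3.377 + 192) = 0.01729.
So the output falls by 1.73 %.

1.73 %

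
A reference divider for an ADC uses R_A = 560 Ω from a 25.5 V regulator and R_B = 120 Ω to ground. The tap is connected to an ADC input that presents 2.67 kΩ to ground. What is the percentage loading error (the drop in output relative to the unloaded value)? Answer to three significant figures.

The divider's output (Thévenin) resistance is R_A‖R_B = 98.82 Ω.
Fractional drop under load = R_th/(R_th + R_L) = 98.82 / (98.82 + 2670) = 0.03569.
So the output falls by 3.57 %.

3.57 %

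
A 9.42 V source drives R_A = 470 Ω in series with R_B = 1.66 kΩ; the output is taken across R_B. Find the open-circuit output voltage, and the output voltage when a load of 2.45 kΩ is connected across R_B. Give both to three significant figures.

Unloaded: 7.34 V; loaded: 6.39 V

Open-circuit: V = 9.42 × 1660/(470 + 1660) = 7.34 V.
With the load, R_B becomes R_B‖R_L = 989.5 Ω, so V = 9.42 × 989.5/1460 = 6.39 V.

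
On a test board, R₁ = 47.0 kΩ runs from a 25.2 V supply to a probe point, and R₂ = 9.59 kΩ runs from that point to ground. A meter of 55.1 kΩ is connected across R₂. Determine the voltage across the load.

V_out ≈ 3.73 V

The load sits in parallel with R₂: R₂‖R_L = (9.59 × 55.1) / (9.59 + 55.1) = 8.168 kΩ.
V_out = 25.2 × 8.168 / (47.0 + 8.168) = 25.2 × 8.168/55.17 = 3.73 V.
(Unloaded it would have been 4.27 V.)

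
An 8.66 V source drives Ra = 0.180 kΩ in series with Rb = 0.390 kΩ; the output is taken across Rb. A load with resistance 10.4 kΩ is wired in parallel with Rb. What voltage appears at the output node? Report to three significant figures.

The load sits in parallel with Rb: Rb‖R_L = (390 × 10400) / (390 + 10400) = 375.9 Ω.
V_out = 8.66 × 375.9 / (180 + 375.9) = 8.66 × 375.9/555.9 = 5.86 V.

V_out ≈ 5.86 V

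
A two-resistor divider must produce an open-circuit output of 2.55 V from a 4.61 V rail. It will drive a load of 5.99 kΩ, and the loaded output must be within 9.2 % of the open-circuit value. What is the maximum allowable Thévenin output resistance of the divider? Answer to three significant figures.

R_th ≤ 607 Ω

Loading drop = R_th/(R_th + R_L) ≤ 0.0920, so R_th ≤ R_L · ε/(1−ε) = 5.99 kΩ × 0.0920/0.9080 = 607 Ω.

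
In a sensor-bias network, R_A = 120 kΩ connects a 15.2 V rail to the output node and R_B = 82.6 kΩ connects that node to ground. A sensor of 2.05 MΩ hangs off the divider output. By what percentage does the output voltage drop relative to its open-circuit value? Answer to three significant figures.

The divider's output (Thévenin) resistance is R_A‖R_B = 48.92 kΩ.
Fractional drop under load = R_th/(R_th + R_L) = 48.92 / (48.92 + 2050) = 0.02331.
So the output falls by 2.33 %.

2.33 %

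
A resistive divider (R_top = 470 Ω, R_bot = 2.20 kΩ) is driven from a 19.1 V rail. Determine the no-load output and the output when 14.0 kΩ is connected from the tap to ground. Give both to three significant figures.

Open-circuit: V = 19.1 × 2200/(470 + 2200) = 15.7 V.
With the load, R_bot becomes R_bot‖R_L = 1901 Ω, so V = 19.1 × 1901/2371 = 15.3 V.

Unloaded: 15.7 V; loaded: 15.3 V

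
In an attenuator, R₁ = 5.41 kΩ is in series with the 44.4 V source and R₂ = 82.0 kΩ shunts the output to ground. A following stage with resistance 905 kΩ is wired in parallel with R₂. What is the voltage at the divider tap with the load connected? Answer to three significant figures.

V_out ≈ 41.4 V

The load sits in parallel with R₂: R₂‖R_L = (82.0 × 905) / (82.0 + 905) = 75.19 kΩ.
V_out = 44.4 × 75.19 / (5.41 + 75.19) = 44.4 × 75.19/80.60 = 41.4 V.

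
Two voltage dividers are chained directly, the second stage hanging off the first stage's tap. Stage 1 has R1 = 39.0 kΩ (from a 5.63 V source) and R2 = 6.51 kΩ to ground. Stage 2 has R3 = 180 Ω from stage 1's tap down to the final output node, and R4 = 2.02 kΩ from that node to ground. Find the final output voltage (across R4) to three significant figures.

V_out ≈ 0.209 V

Stage 2 presents R3+R4 = 2200 Ω as a load on stage 1's tap.
Stage 1's lower leg becomes R2‖(R3+R4) = 1644 Ω, so V_mid = 5.63 × 1644/40640 = 0.2278 V.
Stage 2 is itself unloaded: V_out = V_mid × R4/(R3+R4) = 0.2278 × 2020/2200 = 0.209 V.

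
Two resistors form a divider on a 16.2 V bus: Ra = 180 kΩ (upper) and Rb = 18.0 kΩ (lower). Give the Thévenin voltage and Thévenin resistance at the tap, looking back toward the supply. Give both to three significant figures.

V_th is the open-circuit tap voltage: 16.2 × 18.0/(180 + 18.0) = 1.47 V.
With the supply zeroed, Ra and Rb appear in parallel from the tap: R_th = Ra‖Rb = (180 × 18.0)/198.0 = 16.4 kΩ.

V_th = 1.47 V, R_th = 16.4 kΩ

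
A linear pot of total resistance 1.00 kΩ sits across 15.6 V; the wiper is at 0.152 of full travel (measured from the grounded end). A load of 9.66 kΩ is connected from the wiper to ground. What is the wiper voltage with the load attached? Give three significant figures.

The wiper splits the pot into (1−α)R = 848.0 Ω above and αR = 152.0 Ω below.
Lower section ‖ load = 149.6 Ω.
V_wiper = 15.6 × 149.6/(848.0 + 149.6) = 2.34 V.

V ≈ 2.34 V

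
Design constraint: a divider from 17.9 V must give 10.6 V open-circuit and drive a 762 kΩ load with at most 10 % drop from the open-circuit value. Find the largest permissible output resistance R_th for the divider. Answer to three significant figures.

Loading drop = R_th/(R_th + R_L) ≤ 0.100, so R_th ≤ R_L · ε/(1−ε) = 762 kΩ × 0.100/0.9000 = 84.7 kΩ.
(Any R1, R2 with R2/(R1+R2) = 0.592 and R1‖R2 ≤ 84.7 kΩ will meet the spec.)

R_th ≤ 84.7 kΩ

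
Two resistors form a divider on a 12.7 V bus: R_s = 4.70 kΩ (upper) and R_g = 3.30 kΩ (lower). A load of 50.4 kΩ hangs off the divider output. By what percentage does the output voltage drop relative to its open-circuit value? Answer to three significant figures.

3.70 %

The divider's output (Thévenin) resistance is R_s‖R_g = 1.939 kΩ.
Fractional drop under load = R_th/(R_th + R_L) = 1.939 / (1.939 + 50.4) = 0.03704.
So the output falls by 3.70 %.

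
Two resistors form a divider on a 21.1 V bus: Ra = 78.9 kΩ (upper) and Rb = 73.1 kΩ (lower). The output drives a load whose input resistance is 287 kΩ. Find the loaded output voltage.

The load sits in parallel with Rb: Rb‖R_L = (73.1 × 287) / (73.1 + 287) = 58.26 kΩ.
V_out = 21.1 × 58.26 / (78.9 + 58.26) = 21.1 × 58.26/137.2 = 8.96 V.
(Unloaded it would have been 10.1 V.)

V_out ≈ 8.96 V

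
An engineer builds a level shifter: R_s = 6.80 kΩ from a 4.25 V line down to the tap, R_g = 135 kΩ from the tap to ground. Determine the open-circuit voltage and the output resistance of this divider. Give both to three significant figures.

V_th = 4.05 V, R_th = 6.47 kΩ

V_th is the open-circuit tap voltage: 4.25 × 135/(6.80 + 135) = 4.05 V.
With the supply zeroed, R_s and R_g appear in parallel from the tap: R_th = R_s‖R_g = (6.80 × 135)/141.8 = 6.47 kΩ.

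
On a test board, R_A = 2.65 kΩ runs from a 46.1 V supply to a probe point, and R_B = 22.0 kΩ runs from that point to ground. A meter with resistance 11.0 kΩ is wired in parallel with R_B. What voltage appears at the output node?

V_out ≈ 33.9 V

The load sits in parallel with R_B: R_B‖R_L = (22.0 × 11.0) / (22.0 + 11.0) = 7.333 kΩ.
V_out = 46.1 × 7.333 / (2.65 + 7.333) = 46.1 × 7.333/9.983 = 33.9 V.
(Unloaded it would have been 41.1 V.)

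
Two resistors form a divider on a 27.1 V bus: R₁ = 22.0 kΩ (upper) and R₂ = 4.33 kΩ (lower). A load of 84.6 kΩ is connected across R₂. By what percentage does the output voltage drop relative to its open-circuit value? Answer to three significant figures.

The divider's output (Thévenin) resistance is R₁‖R₂ = 3.618 kΩ.
Fractional drop under load = R_th/(R_th + R_L) = 3.618 / (3.618 + 84.6) = 0.04101.
So the output falls by 4.10 %.

4.10 %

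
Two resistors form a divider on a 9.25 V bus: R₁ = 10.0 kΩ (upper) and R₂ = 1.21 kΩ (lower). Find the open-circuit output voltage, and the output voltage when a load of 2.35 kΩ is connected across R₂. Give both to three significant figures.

Open-circuit: V = 9.25 × 1.21/(10.0 + 1.21) = 0.998 V.
With the load, R₂ becomes R₂‖R_L = 0.7987 kΩ, so V = 9.25 × 0.7987/10.80 = 0.684 V.

Unloaded: 0.998 V; loaded: 0.684 V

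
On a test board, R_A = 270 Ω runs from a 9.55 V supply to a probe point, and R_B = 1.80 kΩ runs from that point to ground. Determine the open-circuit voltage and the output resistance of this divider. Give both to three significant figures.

V_th is the open-circuit tap voltage: 9.55 × 1800/(270 + 1800) = 8.30 V.
With the supply zeroed, R_A and R_B appear in parallel from the tap: R_th = R_A‖R_B = (270 × 1800)/2070 = 235 Ω.

V_th = 8.30 V, R_th = 235 Ω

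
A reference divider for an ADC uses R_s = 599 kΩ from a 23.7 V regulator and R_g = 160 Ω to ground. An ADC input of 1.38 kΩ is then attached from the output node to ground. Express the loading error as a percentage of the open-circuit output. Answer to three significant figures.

10.4 %

Unloaded V = 23.7 × 160/599200 = 0.0063289 V.
Loaded: R_g‖R_L = 143.4 Ω, giving V = 23.7 × 143.4/599100 = 0.0056715 V.
Drop = (0.0063289 − 0.0056715) / 0.0063289 = 10.4 %.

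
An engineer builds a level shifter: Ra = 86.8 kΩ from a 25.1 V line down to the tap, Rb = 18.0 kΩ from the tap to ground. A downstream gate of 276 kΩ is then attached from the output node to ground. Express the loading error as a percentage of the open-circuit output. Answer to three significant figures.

5.12 %

The divider's output (Thévenin) resistance is Ra‖Rb = 14.91 kΩ.
Fractional drop under load = R_th/(R_th + R_L) = 14.91 / (14.91 + 276) = 0.05125.
So the output falls by 5.12 %.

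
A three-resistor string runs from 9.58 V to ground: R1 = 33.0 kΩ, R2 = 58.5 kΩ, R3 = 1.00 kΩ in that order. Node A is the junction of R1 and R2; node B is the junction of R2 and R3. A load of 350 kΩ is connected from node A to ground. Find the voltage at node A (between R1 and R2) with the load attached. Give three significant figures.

V ≈ 5.81 V

Below node A the series string R2+R3 = 59.50 kΩ sits in parallel with the 350 kΩ load: 50.85 kΩ.
V_A = 9.58 × 50.85/(33.0 + 50.85) = 5.81 V.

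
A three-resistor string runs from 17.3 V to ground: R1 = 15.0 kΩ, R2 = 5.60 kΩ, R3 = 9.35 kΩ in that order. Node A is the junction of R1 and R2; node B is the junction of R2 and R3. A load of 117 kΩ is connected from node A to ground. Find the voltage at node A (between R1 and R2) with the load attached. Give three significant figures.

Below node A the series string R2+R3 = 14.95 kΩ sits in parallel with the 117 kΩ load: 13.26 kΩ.
V_A = 17.3 × 13.26/(15.0 + 13.26) = 8.12 V.

V ≈ 8.12 V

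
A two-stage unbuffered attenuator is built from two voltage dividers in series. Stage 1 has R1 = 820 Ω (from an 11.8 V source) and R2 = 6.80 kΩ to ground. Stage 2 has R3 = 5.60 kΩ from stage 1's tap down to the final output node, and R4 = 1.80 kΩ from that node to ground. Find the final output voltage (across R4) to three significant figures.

Stage 2 presents R3+R4 = 7400 Ω as a load on stage 1's tap.
Stage 1's lower leg becomes R2‖(R3+R4) = 3544 Ω, so V_mid = 11.8 × 3544/4364 = 9.583 V.
Stage 2 is itself unloaded: V_out = V_mid × R4/(R3+R4) = 9.583 × 1800/7400 = 2.33 V.

V_out ≈ 2.33 V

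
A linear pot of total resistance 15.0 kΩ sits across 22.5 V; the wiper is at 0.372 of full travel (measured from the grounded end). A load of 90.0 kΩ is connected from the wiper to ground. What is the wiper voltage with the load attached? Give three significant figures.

V ≈ 8.06 V

The wiper splits the pot into (1−α)R = 9.420 kΩ above and αR = 5.580 kΩ below.
Lower section ‖ load = 5.254 kΩ.
V_wiper = 22.5 × 5.254/(9.420 + 5.254) = 8.06 V.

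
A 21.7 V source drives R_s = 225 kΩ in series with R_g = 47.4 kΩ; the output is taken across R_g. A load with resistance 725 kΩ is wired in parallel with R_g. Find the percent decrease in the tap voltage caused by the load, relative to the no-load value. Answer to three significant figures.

The divider's output (Thévenin) resistance is R_s‖R_g = 39.15 kΩ.
Fractional drop under load = R_th/(R_th + R_L) = 39.15 / (39.15 + 725) = 0.05124.
So the output falls by 5.12 %.

5.12 %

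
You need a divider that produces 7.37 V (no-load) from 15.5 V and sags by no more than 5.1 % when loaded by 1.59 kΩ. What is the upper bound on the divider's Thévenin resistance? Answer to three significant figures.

R_th ≤ 85.4 Ω

Loading drop = R_th/(R_th + R_L) ≤ 0.0510, so R_th ≤ R_L · ε/(1−ε) = 1.59 kΩ × 0.0510/0.9490 = 85.4 Ω.
(Any R1, R2 with R2/(R1+R2) = 0.475 and R1‖R2 ≤ 85.4 Ω will meet the spec.)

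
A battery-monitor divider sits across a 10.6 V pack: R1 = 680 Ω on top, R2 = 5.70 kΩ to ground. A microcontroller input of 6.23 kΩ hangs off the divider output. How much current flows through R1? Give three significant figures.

I ≈ 2.90 mA

R2‖R_L = 2977 Ω, so the source sees R1 + R2‖R_L = 3657 Ω.
I = 10.6 V / 3657 Ω = 2.90 mA.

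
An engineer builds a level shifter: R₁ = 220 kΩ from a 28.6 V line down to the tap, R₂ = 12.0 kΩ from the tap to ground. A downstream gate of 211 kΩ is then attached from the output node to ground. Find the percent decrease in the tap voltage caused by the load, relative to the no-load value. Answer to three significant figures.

5.12 %

The divider's output (Thévenin) resistance is R₁‖R₂ = 11.38 kΩ.
Fractional drop under load = R_th/(R_th + R_L) = 11.38 / (11.38 + 211) = 0.05117.
So the output falls by 5.12 %.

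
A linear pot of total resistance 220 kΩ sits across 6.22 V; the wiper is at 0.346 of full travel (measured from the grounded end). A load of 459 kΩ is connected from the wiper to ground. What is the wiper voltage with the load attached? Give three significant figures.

V ≈ 1.94 V

The wiper splits the pot into (1−α)R = 143.9 kΩ above and αR = 76.12 kΩ below.
Lower section ‖ load = 65.29 kΩ.
V_wiper = 6.22 × 65.29/(143.9 + 65.29) = 1.94 V.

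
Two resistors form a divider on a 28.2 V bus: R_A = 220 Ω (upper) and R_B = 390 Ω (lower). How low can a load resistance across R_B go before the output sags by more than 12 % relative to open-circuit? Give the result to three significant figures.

R_L(min) ≈ 1.03 kΩ

Output resistance R_th = R_A‖R_B = (220 × 390)/610.0 = 140.7 Ω.
The fractional drop is R_th/(R_th + R_L); requiring this ≤ 0.120 gives R_L ≥ R_th(1/0.120 − 1) = 140.7 × 7.333 = 1.03 kΩ.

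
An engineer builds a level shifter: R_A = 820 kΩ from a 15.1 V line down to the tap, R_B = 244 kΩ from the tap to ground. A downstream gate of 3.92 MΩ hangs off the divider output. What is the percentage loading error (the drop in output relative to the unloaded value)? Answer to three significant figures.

4.58 %

The divider's output (Thévenin) resistance is R_A‖R_B = 188.0 kΩ.
Fractional drop under load = R_th/(R_th + R_L) = 188.0 / (188.0 + 3920) = 0.04577.
So the output falls by 4.58 %.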